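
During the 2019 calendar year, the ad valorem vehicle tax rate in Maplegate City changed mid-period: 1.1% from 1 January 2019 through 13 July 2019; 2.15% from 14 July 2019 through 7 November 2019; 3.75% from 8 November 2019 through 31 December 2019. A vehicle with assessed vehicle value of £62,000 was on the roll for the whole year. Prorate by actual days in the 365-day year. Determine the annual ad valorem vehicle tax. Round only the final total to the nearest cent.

£1,133.75

1 January – 13 July 2019: 194 days at 1.1% → £62,000 × 1.1% × 194/365 = £362.4877
14 July – 7 November 2019: 117 days at 2.15% → £62,000 × 2.15% × 117/365 = £427.2904
8 November – 31 December 2019: 54 days at 3.75% → £62,000 × 3.75% × 54/365 = £343.9726
Total = £1,133.7507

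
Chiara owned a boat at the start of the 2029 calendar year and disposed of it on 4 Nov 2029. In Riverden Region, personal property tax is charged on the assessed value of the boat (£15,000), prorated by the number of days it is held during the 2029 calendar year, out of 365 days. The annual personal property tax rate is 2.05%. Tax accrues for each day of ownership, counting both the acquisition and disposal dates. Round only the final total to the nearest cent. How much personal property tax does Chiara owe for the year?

Days held (1 Jan – 4 Nov 2029): 308 out of 365
Tax = £15,000 × 2.05% × 308/365 = £259.4795

£259.48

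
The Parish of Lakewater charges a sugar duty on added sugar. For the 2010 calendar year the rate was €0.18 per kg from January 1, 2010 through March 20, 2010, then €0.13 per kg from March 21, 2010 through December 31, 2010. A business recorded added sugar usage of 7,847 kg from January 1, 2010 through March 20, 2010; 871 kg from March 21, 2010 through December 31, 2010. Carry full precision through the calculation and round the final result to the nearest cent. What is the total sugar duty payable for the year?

January 1 – March 20, 2010: 7,847 kg at €0.18/kg → €1,412.46
March 21 – December 31, 2010: 871 kg at €0.13/kg → €113.23

€1,525.69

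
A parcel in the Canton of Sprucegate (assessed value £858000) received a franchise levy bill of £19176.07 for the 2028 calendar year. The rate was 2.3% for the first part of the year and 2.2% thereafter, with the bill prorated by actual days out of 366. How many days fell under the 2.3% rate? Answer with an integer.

128 days

Let d = days at the first rate; then 366 − d days at the second rate.
£858000 × [2.3%·d + 2.2%·(366−d)] / 366 = £19176.07
Solving gives d = 128, so the new rate took effect on 8 May 2028.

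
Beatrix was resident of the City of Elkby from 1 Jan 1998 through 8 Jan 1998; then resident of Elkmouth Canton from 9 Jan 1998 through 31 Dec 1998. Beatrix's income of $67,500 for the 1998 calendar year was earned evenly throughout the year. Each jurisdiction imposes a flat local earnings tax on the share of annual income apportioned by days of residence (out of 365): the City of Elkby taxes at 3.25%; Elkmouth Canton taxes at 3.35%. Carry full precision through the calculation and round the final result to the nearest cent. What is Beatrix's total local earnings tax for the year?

$2,259.77

The City of Elkby, 1 Jan – 8 Jan 1998: 8 days → $67,500 × 3.25% × 8/365 = $48.0822
Elkmouth Canton, 9 Jan – 31 Dec 1998: 357 days → $67,500 × 3.35% × 357/365 = $2,211.6884
Total = $2,259.7705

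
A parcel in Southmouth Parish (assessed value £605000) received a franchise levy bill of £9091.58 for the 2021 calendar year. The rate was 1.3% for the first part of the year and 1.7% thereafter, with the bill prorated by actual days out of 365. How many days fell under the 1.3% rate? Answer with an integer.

180 days

Let d = days at the first rate; then 365 − d days at the second rate.
£605000 × [1.3%·d + 1.7%·(365−d)] / 365 = £9091.58
Solving gives d = 180, so the new rate took effect on 30 Jun 2021.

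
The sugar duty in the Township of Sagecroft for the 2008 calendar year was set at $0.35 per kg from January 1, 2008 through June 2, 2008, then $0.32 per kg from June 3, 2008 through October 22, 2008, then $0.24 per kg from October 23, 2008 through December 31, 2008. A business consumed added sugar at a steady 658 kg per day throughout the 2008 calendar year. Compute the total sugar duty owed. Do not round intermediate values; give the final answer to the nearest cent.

$76,420.12

January 1 – June 2, 2008: 154 days × 658 kg/day = 101,332 kg at $0.35/kg → $35,466.20
June 3 – October 22, 2008: 142 days × 658 kg/day = 93,436 kg at $0.32/kg → $29,899.52
October 23 – December 31, 2008: 70 days × 658 kg/day = 46,060 kg at $0.24/kg → $11,054.40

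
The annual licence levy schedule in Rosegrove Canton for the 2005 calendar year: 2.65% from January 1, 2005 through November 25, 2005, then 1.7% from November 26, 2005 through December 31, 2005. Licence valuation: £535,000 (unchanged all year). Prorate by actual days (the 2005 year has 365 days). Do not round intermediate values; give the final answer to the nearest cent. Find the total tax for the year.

£13,676.21

January 1 – November 25, 2005: 329 days at 2.65% → £535,000 × 2.65% × 329/365 = £12,779.1712
November 26 – December 31, 2005: 36 days at 1.7% → £535,000 × 1.7% × 36/365 = £897.0411
Total = £13,676.2123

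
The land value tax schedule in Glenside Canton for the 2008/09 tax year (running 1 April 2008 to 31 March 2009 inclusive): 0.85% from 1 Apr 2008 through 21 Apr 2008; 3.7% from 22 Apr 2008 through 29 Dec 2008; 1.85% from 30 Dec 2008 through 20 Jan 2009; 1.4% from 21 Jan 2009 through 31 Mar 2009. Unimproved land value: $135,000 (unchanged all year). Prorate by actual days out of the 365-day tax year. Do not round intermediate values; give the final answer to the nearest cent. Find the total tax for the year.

$4,027.62

1 Apr – 21 Apr 2008: 21 days at 0.85% → $135,000 × 0.85% × 21/365 = $66.0205
22 Apr – 29 Dec 2008: 252 days at 3.7% → $135,000 × 3.7% × 252/365 = $3,448.6027
30 Dec 2008 – 20 Jan 2009: 22 days at 1.85% → $135,000 × 1.85% × 22/365 = $150.5342
21 Jan – 31 Mar 2009: 70 days at 1.4% → $135,000 × 1.4% × 70/365 = $362.4658
Total = $4,027.6233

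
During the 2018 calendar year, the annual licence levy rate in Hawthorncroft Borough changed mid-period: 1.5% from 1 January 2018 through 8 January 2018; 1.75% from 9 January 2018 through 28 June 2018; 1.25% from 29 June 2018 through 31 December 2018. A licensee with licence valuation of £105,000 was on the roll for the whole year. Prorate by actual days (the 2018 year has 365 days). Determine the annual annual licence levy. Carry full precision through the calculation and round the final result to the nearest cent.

1 January – 8 January 2018: 8 days at 1.5% → £105,000 × 1.5% × 8/365 = £34.5205
9 January – 28 June 2018: 171 days at 1.75% → £105,000 × 1.75% × 171/365 = £860.8562
29 June – 31 December 2018: 186 days at 1.25% → £105,000 × 1.25% × 186/365 = £668.8356
Total = £1,564.2123

£1,564.21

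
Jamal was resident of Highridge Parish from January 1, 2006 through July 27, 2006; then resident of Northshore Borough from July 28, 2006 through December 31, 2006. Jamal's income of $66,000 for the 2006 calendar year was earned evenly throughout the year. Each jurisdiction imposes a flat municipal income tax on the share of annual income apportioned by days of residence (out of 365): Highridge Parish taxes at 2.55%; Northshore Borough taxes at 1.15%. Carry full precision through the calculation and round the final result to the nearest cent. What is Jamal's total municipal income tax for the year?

Highridge Parish, January 1 – July 27, 2006: 208 days → $66,000 × 2.55% × 208/365 = $959.0795
Northshore Borough, July 28 – December 31, 2006: 157 days → $66,000 × 1.15% × 157/365 = $326.4740
Total = $1,285.5534

$1,285.55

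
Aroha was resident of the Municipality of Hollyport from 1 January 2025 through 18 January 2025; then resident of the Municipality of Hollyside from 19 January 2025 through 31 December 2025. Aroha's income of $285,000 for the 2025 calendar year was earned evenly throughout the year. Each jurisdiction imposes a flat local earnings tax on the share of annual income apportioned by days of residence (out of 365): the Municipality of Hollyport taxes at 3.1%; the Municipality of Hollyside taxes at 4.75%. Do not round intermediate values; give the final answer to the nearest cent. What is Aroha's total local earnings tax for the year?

$13,305.60

The Municipality of Hollyport, 1 January – 18 January 2025: 18 days → $285,000 × 3.1% × 18/365 = $435.6986
The Municipality of Hollyside, 19 January – 31 December 2025: 347 days → $285,000 × 4.75% × 347/365 = $12,869.8973
Total = $13,305.5959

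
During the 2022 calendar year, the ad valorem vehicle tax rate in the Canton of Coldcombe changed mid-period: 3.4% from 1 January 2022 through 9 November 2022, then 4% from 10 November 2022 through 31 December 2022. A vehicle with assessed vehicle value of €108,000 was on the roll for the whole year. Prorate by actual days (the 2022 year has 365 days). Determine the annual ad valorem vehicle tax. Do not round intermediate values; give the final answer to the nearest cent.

1 January – 9 November 2022: 313 days at 3.4% → €108,000 × 3.4% × 313/365 = €3,148.8658
10 November – 31 December 2022: 52 days at 4% → €108,000 × 4% × 52/365 = €615.4521
Total = €3,764.3178

€3,764.32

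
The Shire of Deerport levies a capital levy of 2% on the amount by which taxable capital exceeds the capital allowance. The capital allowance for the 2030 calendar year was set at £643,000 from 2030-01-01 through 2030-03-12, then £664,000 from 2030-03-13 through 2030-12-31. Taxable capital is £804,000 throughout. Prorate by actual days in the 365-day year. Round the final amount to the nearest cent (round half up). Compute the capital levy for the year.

£2,881.70

2030-01-01 to 2030-03-12: 71 days, exemption £643,000 → (£804,000 − £643,000) × 2% × 71/365 = £626.3562
2030-03-13 to 2030-12-31: 294 days, exemption £664,000 → (£804,000 − £664,000) × 2% × 294/365 = £2,255.3425
Total = £2,881.6986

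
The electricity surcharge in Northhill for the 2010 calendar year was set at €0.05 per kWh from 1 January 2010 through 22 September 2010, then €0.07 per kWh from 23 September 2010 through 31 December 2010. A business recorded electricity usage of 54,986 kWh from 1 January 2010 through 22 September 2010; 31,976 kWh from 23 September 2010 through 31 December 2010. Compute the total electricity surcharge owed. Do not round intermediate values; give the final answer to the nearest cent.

€4,987.62

1 January – 22 September 2010: 54,986 kWh at €0.05/kWh → €2,749.30
23 September – 31 December 2010: 31,976 kWh at €0.07/kWh → €2,238.32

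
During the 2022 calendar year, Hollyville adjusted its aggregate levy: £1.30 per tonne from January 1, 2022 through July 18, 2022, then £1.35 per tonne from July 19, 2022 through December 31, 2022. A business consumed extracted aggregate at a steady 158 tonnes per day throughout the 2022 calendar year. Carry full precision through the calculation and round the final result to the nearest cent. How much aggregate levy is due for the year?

January 1 – July 18, 2022: 199 days × 158 tonnes/day = 31,442 tonnes at £1.30/tonne → £40,874.60
July 19 – December 31, 2022: 166 days × 158 tonnes/day = 26,228 tonnes at £1.35/tonne → £35,407.80

£76,282.40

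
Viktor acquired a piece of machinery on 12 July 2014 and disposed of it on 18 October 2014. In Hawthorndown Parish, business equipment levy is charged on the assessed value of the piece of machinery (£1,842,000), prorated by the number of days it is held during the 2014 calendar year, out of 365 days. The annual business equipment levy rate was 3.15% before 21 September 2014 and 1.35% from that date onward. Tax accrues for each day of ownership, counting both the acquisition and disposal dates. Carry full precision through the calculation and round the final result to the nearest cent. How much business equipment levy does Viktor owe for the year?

12 July – 20 September 2014: 71 days at 3.15% → £1,842,000 × 3.15% × 71/365 = £11,286.6658
21 September – 18 October 2014: 28 days at 1.35% → £1,842,000 × 1.35% × 28/365 = £1,907.6055
Total = £13,194.2712

£13,194.27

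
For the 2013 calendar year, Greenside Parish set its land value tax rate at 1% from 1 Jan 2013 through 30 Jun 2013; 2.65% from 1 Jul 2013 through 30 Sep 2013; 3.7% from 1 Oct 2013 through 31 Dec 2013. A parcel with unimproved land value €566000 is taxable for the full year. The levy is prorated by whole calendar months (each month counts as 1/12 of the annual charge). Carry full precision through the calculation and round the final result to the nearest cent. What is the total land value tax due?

€11815.25

1 Jan – 30 Jun 2013: 6 months at 1% → €566000 × 1% × 6/12 = €2830.0000
1 Jul – 30 Sep 2013: 3 months at 2.65% → €566000 × 2.65% × 3/12 = €3749.7500
1 Oct – 31 Dec 2013: 3 months at 3.7% → €566000 × 3.7% × 3/12 = €5235.5000
Total = €11815.2500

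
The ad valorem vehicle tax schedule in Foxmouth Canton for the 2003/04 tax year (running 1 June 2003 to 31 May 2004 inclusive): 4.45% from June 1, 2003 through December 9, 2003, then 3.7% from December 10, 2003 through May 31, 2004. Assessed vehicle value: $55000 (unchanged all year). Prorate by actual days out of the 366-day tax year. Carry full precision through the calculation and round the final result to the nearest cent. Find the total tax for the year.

$2251.39

June 1 – December 9, 2003: 192 days at 4.45% → $55000 × 4.45% × 192/366 = $1283.9344
December 10, 2003 – May 31, 2004: 174 days at 3.7% → $55000 × 3.7% × 174/366 = $967.4590
Total = $2251.3934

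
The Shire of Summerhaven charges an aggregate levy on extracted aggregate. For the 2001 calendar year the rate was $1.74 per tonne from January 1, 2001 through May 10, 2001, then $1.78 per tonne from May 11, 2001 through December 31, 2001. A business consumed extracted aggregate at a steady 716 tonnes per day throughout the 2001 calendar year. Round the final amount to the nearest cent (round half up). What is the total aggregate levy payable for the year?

$461462.00

January 1 – May 10, 2001: 130 days × 716 tonnes/day = 93,080 tonnes at $1.74/tonne → $161959.20
May 11 – December 31, 2001: 235 days × 716 tonnes/day = 168,260 tonnes at $1.78/tonne → $299502.80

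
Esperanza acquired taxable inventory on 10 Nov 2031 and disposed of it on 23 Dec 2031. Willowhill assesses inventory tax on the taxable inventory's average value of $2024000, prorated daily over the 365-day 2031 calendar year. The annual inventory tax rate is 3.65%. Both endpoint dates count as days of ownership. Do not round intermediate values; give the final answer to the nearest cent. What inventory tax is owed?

$8905.60

Days held (10 Nov – 23 Dec 2031): 44 out of 365
Tax = $2024000 × 3.65% × 44/365 = $8905.6000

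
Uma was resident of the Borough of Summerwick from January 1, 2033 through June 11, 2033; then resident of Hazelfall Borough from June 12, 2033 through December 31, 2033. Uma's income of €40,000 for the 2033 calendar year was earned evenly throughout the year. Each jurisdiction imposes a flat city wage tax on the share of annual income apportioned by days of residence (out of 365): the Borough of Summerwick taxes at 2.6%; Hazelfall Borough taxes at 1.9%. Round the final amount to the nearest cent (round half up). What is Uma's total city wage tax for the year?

The Borough of Summerwick, January 1 – June 11, 2033: 162 days → €40,000 × 2.6% × 162/365 = €461.5890
Hazelfall Borough, June 12 – December 31, 2033: 203 days → €40,000 × 1.9% × 203/365 = €422.6849
Total = €884.2740

€884.27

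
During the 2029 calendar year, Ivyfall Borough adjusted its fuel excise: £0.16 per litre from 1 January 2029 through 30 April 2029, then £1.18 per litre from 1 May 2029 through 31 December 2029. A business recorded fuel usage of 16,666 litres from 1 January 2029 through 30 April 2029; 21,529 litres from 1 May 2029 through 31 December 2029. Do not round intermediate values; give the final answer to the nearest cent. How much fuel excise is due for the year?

1 January – 30 April 2029: 16,666 litres at £0.16/litre → £2,666.56
1 May – 31 December 2029: 21,529 litres at £1.18/litre → £25,404.22

£28,070.78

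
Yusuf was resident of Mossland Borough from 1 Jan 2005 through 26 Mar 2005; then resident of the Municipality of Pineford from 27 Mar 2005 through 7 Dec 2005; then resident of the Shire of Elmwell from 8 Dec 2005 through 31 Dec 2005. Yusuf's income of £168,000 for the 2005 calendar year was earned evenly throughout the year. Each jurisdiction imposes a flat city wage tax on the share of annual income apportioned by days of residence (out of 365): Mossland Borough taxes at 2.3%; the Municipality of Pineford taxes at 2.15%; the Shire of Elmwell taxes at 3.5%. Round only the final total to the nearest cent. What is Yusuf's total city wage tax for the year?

Mossland Borough, 1 Jan – 26 Mar 2005: 85 days → £168,000 × 2.3% × 85/365 = £899.8356
The Municipality of Pineford, 27 Mar – 7 Dec 2005: 256 days → £168,000 × 2.15% × 256/365 = £2,533.3479
The Shire of Elmwell, 8 Dec – 31 Dec 2005: 24 days → £168,000 × 3.5% × 24/365 = £386.6301
Total = £3,819.8137

£3,819.81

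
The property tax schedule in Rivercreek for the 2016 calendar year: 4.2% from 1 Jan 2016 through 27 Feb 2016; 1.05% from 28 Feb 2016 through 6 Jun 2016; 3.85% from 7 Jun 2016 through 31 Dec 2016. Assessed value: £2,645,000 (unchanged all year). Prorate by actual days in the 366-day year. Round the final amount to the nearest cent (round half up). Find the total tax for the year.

1 Jan – 27 Feb 2016: 58 days at 4.2% → £2,645,000 × 4.2% × 58/366 = £17,604.4262
28 Feb – 6 Jun 2016: 100 days at 1.05% → £2,645,000 × 1.05% × 100/366 = £7,588.1148
7 Jun – 31 Dec 2016: 208 days at 3.85% → £2,645,000 × 3.85% × 208/366 = £57,872.0219
Total = £83,064.5628

£83,064.56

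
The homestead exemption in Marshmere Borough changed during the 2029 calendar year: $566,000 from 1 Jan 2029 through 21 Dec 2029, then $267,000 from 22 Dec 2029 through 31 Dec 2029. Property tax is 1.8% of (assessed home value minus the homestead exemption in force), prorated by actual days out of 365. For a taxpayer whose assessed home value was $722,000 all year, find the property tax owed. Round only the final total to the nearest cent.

$2,955.45

1 Jan – 21 Dec 2029: 355 days, exemption $566,000 → ($722,000 − $566,000) × 1.8% × 355/365 = $2,731.0685
22 Dec – 31 Dec 2029: 10 days, exemption $267,000 → ($722,000 − $267,000) × 1.8% × 10/365 = $224.3836
Total = $2,955.4521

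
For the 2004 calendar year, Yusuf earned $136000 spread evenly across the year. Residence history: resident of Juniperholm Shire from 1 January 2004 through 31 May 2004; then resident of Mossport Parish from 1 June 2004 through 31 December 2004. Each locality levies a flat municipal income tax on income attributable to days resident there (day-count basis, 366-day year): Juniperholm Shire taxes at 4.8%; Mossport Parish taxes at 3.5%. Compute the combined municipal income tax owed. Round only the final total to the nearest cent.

$5494.25

Juniperholm Shire, 1 January – 31 May 2004: 152 days → $136000 × 4.8% × 152/366 = $2711.0820
Mossport Parish, 1 June – 31 December 2004: 214 days → $136000 × 3.5% × 214/366 = $2783.1694
Total = $5494.2514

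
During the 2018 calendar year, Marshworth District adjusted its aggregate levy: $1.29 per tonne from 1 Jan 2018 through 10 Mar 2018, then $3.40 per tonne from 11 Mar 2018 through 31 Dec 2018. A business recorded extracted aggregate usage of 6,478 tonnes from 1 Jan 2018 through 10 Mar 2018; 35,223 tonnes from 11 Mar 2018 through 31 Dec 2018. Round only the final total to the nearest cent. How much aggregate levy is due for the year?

$128,114.82

1 Jan – 10 Mar 2018: 6,478 tonnes at $1.29/tonne → $8,356.62
11 Mar – 31 Dec 2018: 35,223 tonnes at $3.40/tonne → $119,758.20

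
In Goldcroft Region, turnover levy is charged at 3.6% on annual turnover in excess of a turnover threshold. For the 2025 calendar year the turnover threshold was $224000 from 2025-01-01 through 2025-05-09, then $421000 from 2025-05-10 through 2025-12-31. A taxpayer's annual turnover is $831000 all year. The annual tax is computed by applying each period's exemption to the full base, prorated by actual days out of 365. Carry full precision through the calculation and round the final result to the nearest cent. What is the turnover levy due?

2025-01-01 to 2025-05-09: 129 days, exemption $224000 → ($831000 − $224000) × 3.6% × 129/365 = $7723.0356
2025-05-10 to 2025-12-31: 236 days, exemption $421000 → ($831000 − $421000) × 3.6% × 236/365 = $9543.4521
Total = $17266.4877

$17266.49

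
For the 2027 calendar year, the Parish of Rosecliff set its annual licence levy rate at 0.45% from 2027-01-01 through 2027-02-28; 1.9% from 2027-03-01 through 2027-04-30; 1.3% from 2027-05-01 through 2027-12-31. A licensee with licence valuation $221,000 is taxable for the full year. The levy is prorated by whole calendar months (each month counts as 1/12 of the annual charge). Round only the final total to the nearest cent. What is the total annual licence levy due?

2027-01-01 to 2027-02-28: 2 months at 0.45% → $221,000 × 0.45% × 2/12 = $165.7500
2027-03-01 to 2027-04-30: 2 months at 1.9% → $221,000 × 1.9% × 2/12 = $699.8333
2027-05-01 to 2027-12-31: 8 months at 1.3% → $221,000 × 1.3% × 8/12 = $1,915.3333
Total = $2,780.9167

$2,780.92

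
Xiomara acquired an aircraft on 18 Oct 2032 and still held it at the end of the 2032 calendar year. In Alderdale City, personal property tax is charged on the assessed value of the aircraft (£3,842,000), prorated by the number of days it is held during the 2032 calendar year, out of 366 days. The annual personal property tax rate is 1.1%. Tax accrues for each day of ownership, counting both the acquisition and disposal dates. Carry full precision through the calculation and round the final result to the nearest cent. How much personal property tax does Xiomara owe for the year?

Days held (18 Oct – 31 Dec 2032): 75 out of 366
Tax = £3,842,000 × 1.1% × 75/366 = £8,660.2459

£8,660.25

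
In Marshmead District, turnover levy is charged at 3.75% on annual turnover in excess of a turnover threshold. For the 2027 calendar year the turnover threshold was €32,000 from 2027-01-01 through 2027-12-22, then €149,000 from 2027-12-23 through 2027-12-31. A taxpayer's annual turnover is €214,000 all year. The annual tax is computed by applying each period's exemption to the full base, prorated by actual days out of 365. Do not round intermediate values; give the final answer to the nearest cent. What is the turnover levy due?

2027-01-01 to 2027-12-22: 356 days, exemption €32,000 → (€214,000 − €32,000) × 3.75% × 356/365 = €6,656.7123
2027-12-23 to 2027-12-31: 9 days, exemption €149,000 → (€214,000 − €149,000) × 3.75% × 9/365 = €60.1027
Total = €6,716.8151

€6,716.82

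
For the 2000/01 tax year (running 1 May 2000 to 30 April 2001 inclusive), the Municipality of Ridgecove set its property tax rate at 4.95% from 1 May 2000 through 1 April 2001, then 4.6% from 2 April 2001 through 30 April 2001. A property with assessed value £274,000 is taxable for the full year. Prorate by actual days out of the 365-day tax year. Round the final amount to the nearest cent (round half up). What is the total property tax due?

1 May 2000 – 1 April 2001: 336 days at 4.95% → £274,000 × 4.95% × 336/365 = £12,485.3918
2 April – 30 April 2001: 29 days at 4.6% → £274,000 × 4.6% × 29/365 = £1,001.4137
Total = £13,486.8055

£13,486.81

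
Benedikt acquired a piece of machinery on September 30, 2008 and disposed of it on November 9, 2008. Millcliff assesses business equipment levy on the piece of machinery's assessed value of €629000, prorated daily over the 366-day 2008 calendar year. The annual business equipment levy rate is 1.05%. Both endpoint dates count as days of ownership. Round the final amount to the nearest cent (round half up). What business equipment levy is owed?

Days held (September 30 – November 9, 2008): 41 out of 366
Tax = €629000 × 1.05% × 41/366 = €739.8484

€739.85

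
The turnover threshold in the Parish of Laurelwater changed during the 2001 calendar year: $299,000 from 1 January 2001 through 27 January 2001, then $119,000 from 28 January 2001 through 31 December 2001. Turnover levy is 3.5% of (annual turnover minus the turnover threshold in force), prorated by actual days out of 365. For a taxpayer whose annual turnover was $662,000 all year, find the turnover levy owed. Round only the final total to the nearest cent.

$18,538.97

1 January – 27 January 2001: 27 days, exemption $299,000 → ($662,000 − $299,000) × 3.5% × 27/365 = $939.8219
28 January – 31 December 2001: 338 days, exemption $119,000 → ($662,000 − $119,000) × 3.5% × 338/365 = $17,599.1507
Total = $18,538.9726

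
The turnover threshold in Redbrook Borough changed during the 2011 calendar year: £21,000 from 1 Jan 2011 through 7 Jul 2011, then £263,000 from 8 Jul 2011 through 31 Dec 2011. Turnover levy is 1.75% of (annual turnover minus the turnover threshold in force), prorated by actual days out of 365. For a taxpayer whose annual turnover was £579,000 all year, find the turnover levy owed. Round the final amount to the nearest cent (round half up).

£7,711.32

1 Jan – 7 Jul 2011: 188 days, exemption £21,000 → (£579,000 − £21,000) × 1.75% × 188/365 = £5,029.6438
8 Jul – 31 Dec 2011: 177 days, exemption £263,000 → (£579,000 − £263,000) × 1.75% × 177/365 = £2,681.6712
Total = £7,711.3151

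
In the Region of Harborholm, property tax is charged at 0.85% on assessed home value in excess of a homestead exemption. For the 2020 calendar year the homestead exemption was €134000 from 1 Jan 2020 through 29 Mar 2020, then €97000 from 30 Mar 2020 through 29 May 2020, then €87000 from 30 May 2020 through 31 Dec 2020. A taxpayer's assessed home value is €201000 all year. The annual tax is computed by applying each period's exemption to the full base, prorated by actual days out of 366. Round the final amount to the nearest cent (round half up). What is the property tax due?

€857.69

1 Jan – 29 Mar 2020: 89 days, exemption €134000 → (€201000 − €134000) × 0.85% × 89/366 = €138.4850
30 Mar – 29 May 2020: 61 days, exemption €97000 → (€201000 − €97000) × 0.85% × 61/366 = €147.3333
30 May – 31 Dec 2020: 216 days, exemption €87000 → (€201000 − €87000) × 0.85% × 216/366 = €571.8689
Total = €857.6872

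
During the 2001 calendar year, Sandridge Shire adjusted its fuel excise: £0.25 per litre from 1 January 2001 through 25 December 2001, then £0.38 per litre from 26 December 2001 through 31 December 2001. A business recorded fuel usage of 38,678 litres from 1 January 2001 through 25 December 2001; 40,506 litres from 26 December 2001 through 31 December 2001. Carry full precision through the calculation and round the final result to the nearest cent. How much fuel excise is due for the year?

1 January – 25 December 2001: 38,678 litres at £0.25/litre → £9,669.50
26 December – 31 December 2001: 40,506 litres at £0.38/litre → £15,392.28

£25,061.78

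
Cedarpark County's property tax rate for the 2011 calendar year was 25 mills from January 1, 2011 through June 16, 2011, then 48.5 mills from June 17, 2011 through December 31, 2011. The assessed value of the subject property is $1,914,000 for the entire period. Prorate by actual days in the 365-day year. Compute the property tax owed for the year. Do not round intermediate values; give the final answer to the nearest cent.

$72,249.57

January 1 – June 16, 2011: 167 days at 25 mills → $1,914,000 × 2.5% × 167/365 = $21,893.0137
June 17 – December 31, 2011: 198 days at 48.5 mills → $1,914,000 × 4.85% × 198/365 = $50,356.5534
Total = $72,249.5671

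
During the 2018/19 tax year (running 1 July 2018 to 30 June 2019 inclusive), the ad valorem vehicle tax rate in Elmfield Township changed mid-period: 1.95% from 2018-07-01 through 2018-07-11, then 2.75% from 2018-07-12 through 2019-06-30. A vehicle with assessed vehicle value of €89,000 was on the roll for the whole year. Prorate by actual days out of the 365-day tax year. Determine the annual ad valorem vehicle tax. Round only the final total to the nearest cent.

€2,426.04

2018-07-01 to 2018-07-11: 11 days at 1.95% → €89,000 × 1.95% × 11/365 = €52.3027
2018-07-12 to 2019-06-30: 354 days at 2.75% → €89,000 × 2.75% × 354/365 = €2,373.7397
Total = €2,426.0425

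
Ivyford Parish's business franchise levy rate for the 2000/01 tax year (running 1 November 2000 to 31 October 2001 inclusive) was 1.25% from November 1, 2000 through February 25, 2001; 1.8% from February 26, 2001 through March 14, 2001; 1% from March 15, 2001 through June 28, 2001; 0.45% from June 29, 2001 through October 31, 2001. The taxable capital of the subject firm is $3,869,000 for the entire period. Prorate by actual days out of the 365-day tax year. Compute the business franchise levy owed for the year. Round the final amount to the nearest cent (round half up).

November 1, 2000 – February 25, 2001: 117 days at 1.25% → $3,869,000 × 1.25% × 117/365 = $15,502.5000
February 26 – March 14, 2001: 17 days at 1.8% → $3,869,000 × 1.8% × 17/365 = $3,243.6000
March 15 – June 28, 2001: 106 days at 1% → $3,869,000 × 1% × 106/365 = $11,236.0000
June 29 – October 31, 2001: 125 days at 0.45% → $3,869,000 × 0.45% × 125/365 = $5,962.5000
Total = $35,944.6000

$35,944.60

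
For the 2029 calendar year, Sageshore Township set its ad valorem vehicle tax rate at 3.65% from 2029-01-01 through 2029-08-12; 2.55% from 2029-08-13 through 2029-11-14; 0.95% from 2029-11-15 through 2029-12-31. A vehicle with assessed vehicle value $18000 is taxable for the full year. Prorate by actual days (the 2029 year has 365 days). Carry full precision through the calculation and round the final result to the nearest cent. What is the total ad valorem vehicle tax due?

2029-01-01 to 2029-08-12: 224 days at 3.65% → $18000 × 3.65% × 224/365 = $403.2000
2029-08-13 to 2029-11-14: 94 days at 2.55% → $18000 × 2.55% × 94/365 = $118.2082
2029-11-15 to 2029-12-31: 47 days at 0.95% → $18000 × 0.95% × 47/365 = $22.0192
Total = $543.4274

$543.43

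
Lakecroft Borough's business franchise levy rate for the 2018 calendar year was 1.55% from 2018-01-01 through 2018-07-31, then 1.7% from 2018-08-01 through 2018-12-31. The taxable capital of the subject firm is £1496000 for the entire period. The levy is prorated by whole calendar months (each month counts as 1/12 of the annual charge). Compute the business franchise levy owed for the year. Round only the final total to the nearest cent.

£24123.00

2018-01-01 to 2018-07-31: 7 months at 1.55% → £1496000 × 1.55% × 7/12 = £13526.3333
2018-08-01 to 2018-12-31: 5 months at 1.7% → £1496000 × 1.7% × 5/12 = £10596.6667
Total = £24123.0000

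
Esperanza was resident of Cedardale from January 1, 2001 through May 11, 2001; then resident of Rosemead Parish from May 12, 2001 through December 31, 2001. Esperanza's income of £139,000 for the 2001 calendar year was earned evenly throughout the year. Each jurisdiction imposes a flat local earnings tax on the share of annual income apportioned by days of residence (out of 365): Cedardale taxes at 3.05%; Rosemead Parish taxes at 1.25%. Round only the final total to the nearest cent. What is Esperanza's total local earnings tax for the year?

Cedardale, January 1 – May 11, 2001: 131 days → £139,000 × 3.05% × 131/365 = £1,521.5740
Rosemead Parish, May 12 – December 31, 2001: 234 days → £139,000 × 1.25% × 234/365 = £1,113.9041
Total = £2,635.4781

£2,635.48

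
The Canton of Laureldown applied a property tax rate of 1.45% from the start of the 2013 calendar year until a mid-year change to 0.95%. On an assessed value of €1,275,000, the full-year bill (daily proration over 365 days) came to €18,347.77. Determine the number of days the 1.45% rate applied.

Let d = days at the first rate; then 365 − d days at the second rate.
€1,275,000 × [1.45%·d + 0.95%·(365−d)] / 365 = €18,347.77
Solving gives d = 357, so the new rate took effect on December 24, 2013.

357 days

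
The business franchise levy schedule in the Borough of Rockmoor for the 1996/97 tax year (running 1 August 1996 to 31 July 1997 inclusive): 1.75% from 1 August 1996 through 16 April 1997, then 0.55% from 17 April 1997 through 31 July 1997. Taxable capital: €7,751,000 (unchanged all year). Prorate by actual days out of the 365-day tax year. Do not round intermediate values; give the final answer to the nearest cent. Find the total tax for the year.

€108,630.80

1 August 1996 – 16 April 1997: 259 days at 1.75% → €7,751,000 × 1.75% × 259/365 = €96,250.4315
17 April – 31 July 1997: 106 days at 0.55% → €7,751,000 × 0.55% × 106/365 = €12,380.3644
Total = €108,630.7959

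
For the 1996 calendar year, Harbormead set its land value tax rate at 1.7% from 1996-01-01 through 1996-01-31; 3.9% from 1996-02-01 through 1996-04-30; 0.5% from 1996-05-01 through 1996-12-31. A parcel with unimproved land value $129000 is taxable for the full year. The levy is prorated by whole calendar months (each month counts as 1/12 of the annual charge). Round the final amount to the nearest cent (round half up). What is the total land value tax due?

$1870.50

1996-01-01 to 1996-01-31: 1 month at 1.7% → $129000 × 1.7% × 1/12 = $182.7500
1996-02-01 to 1996-04-30: 3 months at 3.9% → $129000 × 3.9% × 3/12 = $1257.7500
1996-05-01 to 1996-12-31: 8 months at 0.5% → $129000 × 0.5% × 8/12 = $430.0000
Total = $1870.5000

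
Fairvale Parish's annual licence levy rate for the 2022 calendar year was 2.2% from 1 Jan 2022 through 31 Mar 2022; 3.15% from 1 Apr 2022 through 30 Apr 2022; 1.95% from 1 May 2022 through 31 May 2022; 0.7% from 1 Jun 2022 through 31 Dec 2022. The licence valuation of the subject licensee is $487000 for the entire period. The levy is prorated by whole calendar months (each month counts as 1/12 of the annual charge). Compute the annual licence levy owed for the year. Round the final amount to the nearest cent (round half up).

1 Jan – 31 Mar 2022: 3 months at 2.2% → $487000 × 2.2% × 3/12 = $2678.5000
1 Apr – 30 Apr 2022: 1 month at 3.15% → $487000 × 3.15% × 1/12 = $1278.3750
1 May – 31 May 2022: 1 month at 1.95% → $487000 × 1.95% × 1/12 = $791.3750
1 Jun – 31 Dec 2022: 7 months at 0.7% → $487000 × 0.7% × 7/12 = $1988.5833
Total = $6736.8333

$6736.83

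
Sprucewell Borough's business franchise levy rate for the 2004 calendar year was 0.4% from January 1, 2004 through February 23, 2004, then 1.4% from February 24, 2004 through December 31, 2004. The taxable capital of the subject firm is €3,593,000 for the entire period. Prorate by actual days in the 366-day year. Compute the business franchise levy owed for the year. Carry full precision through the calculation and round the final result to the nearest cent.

January 1 – February 23, 2004: 54 days at 0.4% → €3,593,000 × 0.4% × 54/366 = €2,120.4590
February 24 – December 31, 2004: 312 days at 1.4% → €3,593,000 × 1.4% × 312/366 = €42,880.3934
Total = €45,000.8525

€45,000.85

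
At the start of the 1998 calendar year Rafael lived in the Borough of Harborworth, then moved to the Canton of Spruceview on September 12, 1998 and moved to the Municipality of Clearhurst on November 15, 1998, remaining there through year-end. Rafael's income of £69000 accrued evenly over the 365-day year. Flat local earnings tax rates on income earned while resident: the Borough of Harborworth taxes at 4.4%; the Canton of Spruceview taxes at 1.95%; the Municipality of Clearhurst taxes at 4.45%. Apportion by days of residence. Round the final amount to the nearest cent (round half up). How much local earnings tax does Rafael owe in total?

£2744.03

The Borough of Harborworth, January 1 – September 11, 1998: 254 days → £69000 × 4.4% × 254/365 = £2112.7233
The Canton of Spruceview, September 12 – November 14, 1998: 64 days → £69000 × 1.95% × 64/365 = £235.9233
The Municipality of Clearhurst, November 15 – December 31, 1998: 47 days → £69000 × 4.45% × 47/365 = £395.3795
Total = £2744.0260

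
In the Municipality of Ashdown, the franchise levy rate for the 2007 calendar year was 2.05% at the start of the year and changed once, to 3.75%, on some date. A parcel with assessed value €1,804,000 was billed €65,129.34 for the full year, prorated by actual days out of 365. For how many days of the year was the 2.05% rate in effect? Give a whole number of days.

Let d = days at the first rate; then 365 − d days at the second rate.
€1,804,000 × [2.05%·d + 3.75%·(365−d)] / 365 = €65,129.34
Solving gives d = 30, so the new rate took effect on January 31, 2007.

30 days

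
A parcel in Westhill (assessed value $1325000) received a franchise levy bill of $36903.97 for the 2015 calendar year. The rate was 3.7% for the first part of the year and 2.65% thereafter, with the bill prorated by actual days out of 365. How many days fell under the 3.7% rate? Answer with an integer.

Let d = days at the first rate; then 365 − d days at the second rate.
$1325000 × [3.7%·d + 2.65%·(365−d)] / 365 = $36903.97
Solving gives d = 47, so the new rate took effect on 17 February 2015.

47 days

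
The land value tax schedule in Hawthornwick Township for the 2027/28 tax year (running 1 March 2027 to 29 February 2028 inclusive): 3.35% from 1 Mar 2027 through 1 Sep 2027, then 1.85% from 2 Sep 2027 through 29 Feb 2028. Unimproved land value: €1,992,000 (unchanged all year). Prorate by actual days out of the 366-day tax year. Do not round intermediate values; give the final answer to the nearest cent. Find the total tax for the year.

1 Mar – 1 Sep 2027: 185 days at 3.35% → €1,992,000 × 3.35% × 185/366 = €33,730.6557
2 Sep 2027 – 29 Feb 2028: 181 days at 1.85% → €1,992,000 × 1.85% × 181/366 = €18,224.6230
Total = €51,955.2787

€51,955.28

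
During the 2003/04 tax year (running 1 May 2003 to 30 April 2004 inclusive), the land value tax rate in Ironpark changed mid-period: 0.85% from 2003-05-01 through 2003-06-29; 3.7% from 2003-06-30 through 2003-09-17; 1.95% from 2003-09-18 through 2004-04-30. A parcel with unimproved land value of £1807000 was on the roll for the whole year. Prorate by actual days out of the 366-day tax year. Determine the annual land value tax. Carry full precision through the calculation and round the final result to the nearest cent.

2003-05-01 to 2003-06-29: 60 days at 0.85% → £1807000 × 0.85% × 60/366 = £2517.9508
2003-06-30 to 2003-09-17: 80 days at 3.7% → £1807000 × 3.7% × 80/366 = £14613.9891
2003-09-18 to 2004-04-30: 226 days at 1.95% → £1807000 × 1.95% × 226/366 = £21758.0574
Total = £38889.9973

£38890.00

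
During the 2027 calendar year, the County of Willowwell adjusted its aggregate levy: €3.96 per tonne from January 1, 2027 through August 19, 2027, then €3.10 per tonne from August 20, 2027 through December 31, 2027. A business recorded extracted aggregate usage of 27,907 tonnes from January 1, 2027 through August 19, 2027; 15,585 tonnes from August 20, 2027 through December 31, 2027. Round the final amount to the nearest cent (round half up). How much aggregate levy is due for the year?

January 1 – August 19, 2027: 27,907 tonnes at €3.96/tonne → €110511.72
August 20 – December 31, 2027: 15,585 tonnes at €3.10/tonne → €48313.50

€158825.22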